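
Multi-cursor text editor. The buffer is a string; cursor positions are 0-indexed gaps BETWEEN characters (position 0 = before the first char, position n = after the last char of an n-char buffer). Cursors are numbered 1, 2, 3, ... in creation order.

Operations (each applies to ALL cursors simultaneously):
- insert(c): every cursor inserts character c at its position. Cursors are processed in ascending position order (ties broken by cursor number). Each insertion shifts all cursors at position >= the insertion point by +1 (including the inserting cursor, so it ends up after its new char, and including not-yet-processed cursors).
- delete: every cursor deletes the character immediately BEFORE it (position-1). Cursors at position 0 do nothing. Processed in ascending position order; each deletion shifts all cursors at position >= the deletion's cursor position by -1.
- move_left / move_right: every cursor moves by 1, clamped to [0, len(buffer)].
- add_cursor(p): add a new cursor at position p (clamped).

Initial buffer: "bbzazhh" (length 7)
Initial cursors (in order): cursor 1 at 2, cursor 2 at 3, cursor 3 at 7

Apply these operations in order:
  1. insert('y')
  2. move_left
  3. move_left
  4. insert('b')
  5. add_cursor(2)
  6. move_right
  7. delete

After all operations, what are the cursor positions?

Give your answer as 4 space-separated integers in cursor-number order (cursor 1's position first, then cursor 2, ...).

Answer: 1 3 8 1

Derivation:
After op 1 (insert('y')): buffer="bbyzyazhhy" (len 10), cursors c1@3 c2@5 c3@10, authorship ..1.2....3
After op 2 (move_left): buffer="bbyzyazhhy" (len 10), cursors c1@2 c2@4 c3@9, authorship ..1.2....3
After op 3 (move_left): buffer="bbyzyazhhy" (len 10), cursors c1@1 c2@3 c3@8, authorship ..1.2....3
After op 4 (insert('b')): buffer="bbbybzyazhbhy" (len 13), cursors c1@2 c2@5 c3@11, authorship .1.12.2...3.3
After op 5 (add_cursor(2)): buffer="bbbybzyazhbhy" (len 13), cursors c1@2 c4@2 c2@5 c3@11, authorship .1.12.2...3.3
After op 6 (move_right): buffer="bbbybzyazhbhy" (len 13), cursors c1@3 c4@3 c2@6 c3@12, authorship .1.12.2...3.3
After op 7 (delete): buffer="bybyazhby" (len 9), cursors c1@1 c4@1 c2@3 c3@8, authorship .122...33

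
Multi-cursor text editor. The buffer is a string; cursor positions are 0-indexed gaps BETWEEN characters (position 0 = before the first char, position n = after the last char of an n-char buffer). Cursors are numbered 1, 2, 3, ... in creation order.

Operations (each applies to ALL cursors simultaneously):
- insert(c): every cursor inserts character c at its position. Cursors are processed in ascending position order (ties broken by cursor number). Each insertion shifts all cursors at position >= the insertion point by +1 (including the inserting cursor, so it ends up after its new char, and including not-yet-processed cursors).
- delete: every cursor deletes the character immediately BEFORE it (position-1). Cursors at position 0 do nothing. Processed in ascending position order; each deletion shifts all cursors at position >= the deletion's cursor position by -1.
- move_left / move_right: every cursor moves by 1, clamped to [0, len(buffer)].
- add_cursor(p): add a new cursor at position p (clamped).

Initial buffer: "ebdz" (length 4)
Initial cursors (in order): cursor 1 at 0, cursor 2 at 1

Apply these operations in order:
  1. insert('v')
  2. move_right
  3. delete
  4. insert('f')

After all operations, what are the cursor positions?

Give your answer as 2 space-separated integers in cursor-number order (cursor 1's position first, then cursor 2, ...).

After op 1 (insert('v')): buffer="vevbdz" (len 6), cursors c1@1 c2@3, authorship 1.2...
After op 2 (move_right): buffer="vevbdz" (len 6), cursors c1@2 c2@4, authorship 1.2...
After op 3 (delete): buffer="vvdz" (len 4), cursors c1@1 c2@2, authorship 12..
After op 4 (insert('f')): buffer="vfvfdz" (len 6), cursors c1@2 c2@4, authorship 1122..

Answer: 2 4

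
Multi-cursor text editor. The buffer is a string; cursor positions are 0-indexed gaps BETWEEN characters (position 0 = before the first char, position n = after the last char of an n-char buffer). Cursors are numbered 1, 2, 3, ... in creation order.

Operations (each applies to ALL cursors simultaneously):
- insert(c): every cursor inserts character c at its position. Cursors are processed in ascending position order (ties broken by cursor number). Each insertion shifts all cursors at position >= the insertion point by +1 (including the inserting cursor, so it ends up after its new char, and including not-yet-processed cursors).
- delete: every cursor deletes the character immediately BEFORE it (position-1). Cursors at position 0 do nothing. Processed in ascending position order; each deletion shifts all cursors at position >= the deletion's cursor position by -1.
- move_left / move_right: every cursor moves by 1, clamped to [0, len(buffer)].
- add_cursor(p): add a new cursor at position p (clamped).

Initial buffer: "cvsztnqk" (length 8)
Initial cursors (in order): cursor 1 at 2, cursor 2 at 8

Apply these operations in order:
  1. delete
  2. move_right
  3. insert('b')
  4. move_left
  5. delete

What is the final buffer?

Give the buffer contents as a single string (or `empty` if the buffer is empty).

After op 1 (delete): buffer="csztnq" (len 6), cursors c1@1 c2@6, authorship ......
After op 2 (move_right): buffer="csztnq" (len 6), cursors c1@2 c2@6, authorship ......
After op 3 (insert('b')): buffer="csbztnqb" (len 8), cursors c1@3 c2@8, authorship ..1....2
After op 4 (move_left): buffer="csbztnqb" (len 8), cursors c1@2 c2@7, authorship ..1....2
After op 5 (delete): buffer="cbztnb" (len 6), cursors c1@1 c2@5, authorship .1...2

Answer: cbztnb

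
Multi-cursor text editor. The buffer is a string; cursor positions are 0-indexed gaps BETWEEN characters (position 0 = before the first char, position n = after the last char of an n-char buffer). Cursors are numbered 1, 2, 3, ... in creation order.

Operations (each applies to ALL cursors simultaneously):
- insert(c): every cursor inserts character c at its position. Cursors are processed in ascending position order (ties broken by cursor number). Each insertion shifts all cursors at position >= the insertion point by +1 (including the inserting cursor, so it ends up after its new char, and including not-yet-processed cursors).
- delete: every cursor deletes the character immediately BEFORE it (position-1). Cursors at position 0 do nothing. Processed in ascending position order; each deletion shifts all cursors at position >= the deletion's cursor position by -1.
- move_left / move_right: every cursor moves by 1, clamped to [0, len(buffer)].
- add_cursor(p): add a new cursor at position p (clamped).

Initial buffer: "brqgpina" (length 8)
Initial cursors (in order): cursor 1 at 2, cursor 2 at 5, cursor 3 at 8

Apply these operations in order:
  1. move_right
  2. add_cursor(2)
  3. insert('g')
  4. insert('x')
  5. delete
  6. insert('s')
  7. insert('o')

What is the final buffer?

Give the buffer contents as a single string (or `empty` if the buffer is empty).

After op 1 (move_right): buffer="brqgpina" (len 8), cursors c1@3 c2@6 c3@8, authorship ........
After op 2 (add_cursor(2)): buffer="brqgpina" (len 8), cursors c4@2 c1@3 c2@6 c3@8, authorship ........
After op 3 (insert('g')): buffer="brgqggpignag" (len 12), cursors c4@3 c1@5 c2@9 c3@12, authorship ..4.1...2..3
After op 4 (insert('x')): buffer="brgxqgxgpigxnagx" (len 16), cursors c4@4 c1@7 c2@12 c3@16, authorship ..44.11...22..33
After op 5 (delete): buffer="brgqggpignag" (len 12), cursors c4@3 c1@5 c2@9 c3@12, authorship ..4.1...2..3
After op 6 (insert('s')): buffer="brgsqgsgpigsnags" (len 16), cursors c4@4 c1@7 c2@12 c3@16, authorship ..44.11...22..33
After op 7 (insert('o')): buffer="brgsoqgsogpigsonagso" (len 20), cursors c4@5 c1@9 c2@15 c3@20, authorship ..444.111...222..333

Answer: brgsoqgsogpigsonagso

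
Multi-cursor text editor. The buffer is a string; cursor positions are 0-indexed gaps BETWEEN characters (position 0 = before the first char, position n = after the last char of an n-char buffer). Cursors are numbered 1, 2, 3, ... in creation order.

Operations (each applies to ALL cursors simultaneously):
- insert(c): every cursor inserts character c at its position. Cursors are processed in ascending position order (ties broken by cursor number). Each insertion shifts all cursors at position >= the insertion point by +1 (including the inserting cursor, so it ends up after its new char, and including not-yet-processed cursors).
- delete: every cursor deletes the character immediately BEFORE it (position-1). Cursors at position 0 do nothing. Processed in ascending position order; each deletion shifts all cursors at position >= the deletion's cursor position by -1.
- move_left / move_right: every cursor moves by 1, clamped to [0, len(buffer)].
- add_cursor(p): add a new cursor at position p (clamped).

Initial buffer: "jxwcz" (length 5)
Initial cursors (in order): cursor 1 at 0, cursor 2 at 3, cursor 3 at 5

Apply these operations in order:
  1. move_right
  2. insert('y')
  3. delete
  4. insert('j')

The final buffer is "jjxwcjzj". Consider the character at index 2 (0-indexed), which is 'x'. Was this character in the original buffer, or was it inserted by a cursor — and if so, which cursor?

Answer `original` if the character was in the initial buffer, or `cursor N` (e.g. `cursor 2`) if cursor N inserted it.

Answer: original

Derivation:
After op 1 (move_right): buffer="jxwcz" (len 5), cursors c1@1 c2@4 c3@5, authorship .....
After op 2 (insert('y')): buffer="jyxwcyzy" (len 8), cursors c1@2 c2@6 c3@8, authorship .1...2.3
After op 3 (delete): buffer="jxwcz" (len 5), cursors c1@1 c2@4 c3@5, authorship .....
After op 4 (insert('j')): buffer="jjxwcjzj" (len 8), cursors c1@2 c2@6 c3@8, authorship .1...2.3
Authorship (.=original, N=cursor N): . 1 . . . 2 . 3
Index 2: author = original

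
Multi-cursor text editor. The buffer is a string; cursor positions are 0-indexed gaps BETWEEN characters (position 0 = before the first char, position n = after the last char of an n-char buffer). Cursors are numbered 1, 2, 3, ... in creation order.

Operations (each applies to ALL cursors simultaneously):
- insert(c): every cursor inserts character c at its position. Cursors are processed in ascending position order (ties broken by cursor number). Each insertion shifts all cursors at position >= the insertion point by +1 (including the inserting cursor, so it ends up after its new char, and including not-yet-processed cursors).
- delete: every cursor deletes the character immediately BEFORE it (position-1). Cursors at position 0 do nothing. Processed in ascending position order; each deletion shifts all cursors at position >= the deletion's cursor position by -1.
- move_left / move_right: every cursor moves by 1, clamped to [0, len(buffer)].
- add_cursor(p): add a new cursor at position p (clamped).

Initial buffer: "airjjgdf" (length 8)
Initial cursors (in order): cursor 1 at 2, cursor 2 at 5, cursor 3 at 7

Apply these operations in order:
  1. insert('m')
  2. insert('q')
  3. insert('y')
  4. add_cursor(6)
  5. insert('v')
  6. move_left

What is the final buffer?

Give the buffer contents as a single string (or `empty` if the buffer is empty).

After op 1 (insert('m')): buffer="aimrjjmgdmf" (len 11), cursors c1@3 c2@7 c3@10, authorship ..1...2..3.
After op 2 (insert('q')): buffer="aimqrjjmqgdmqf" (len 14), cursors c1@4 c2@9 c3@13, authorship ..11...22..33.
After op 3 (insert('y')): buffer="aimqyrjjmqygdmqyf" (len 17), cursors c1@5 c2@11 c3@16, authorship ..111...222..333.
After op 4 (add_cursor(6)): buffer="aimqyrjjmqygdmqyf" (len 17), cursors c1@5 c4@6 c2@11 c3@16, authorship ..111...222..333.
After op 5 (insert('v')): buffer="aimqyvrvjjmqyvgdmqyvf" (len 21), cursors c1@6 c4@8 c2@14 c3@20, authorship ..1111.4..2222..3333.
After op 6 (move_left): buffer="aimqyvrvjjmqyvgdmqyvf" (len 21), cursors c1@5 c4@7 c2@13 c3@19, authorship ..1111.4..2222..3333.

Answer: aimqyvrvjjmqyvgdmqyvf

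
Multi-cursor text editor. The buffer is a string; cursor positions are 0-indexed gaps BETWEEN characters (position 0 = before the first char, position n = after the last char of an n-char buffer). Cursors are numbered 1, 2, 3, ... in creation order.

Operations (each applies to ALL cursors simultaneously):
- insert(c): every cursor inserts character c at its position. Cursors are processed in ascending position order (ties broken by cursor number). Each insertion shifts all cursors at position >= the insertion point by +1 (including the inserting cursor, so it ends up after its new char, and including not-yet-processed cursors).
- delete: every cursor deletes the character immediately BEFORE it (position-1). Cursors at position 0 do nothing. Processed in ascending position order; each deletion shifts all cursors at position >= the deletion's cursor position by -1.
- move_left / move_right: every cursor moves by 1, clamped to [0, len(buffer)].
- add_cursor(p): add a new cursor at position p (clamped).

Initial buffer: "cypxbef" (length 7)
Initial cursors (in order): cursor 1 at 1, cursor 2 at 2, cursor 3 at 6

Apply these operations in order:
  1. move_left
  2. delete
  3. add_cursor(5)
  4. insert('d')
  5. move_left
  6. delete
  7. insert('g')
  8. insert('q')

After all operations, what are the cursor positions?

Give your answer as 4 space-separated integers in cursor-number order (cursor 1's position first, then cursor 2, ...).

Answer: 4 4 9 13

Derivation:
After op 1 (move_left): buffer="cypxbef" (len 7), cursors c1@0 c2@1 c3@5, authorship .......
After op 2 (delete): buffer="ypxef" (len 5), cursors c1@0 c2@0 c3@3, authorship .....
After op 3 (add_cursor(5)): buffer="ypxef" (len 5), cursors c1@0 c2@0 c3@3 c4@5, authorship .....
After op 4 (insert('d')): buffer="ddypxdefd" (len 9), cursors c1@2 c2@2 c3@6 c4@9, authorship 12...3..4
After op 5 (move_left): buffer="ddypxdefd" (len 9), cursors c1@1 c2@1 c3@5 c4@8, authorship 12...3..4
After op 6 (delete): buffer="dypded" (len 6), cursors c1@0 c2@0 c3@3 c4@5, authorship 2..3.4
After op 7 (insert('g')): buffer="ggdypgdegd" (len 10), cursors c1@2 c2@2 c3@6 c4@9, authorship 122..33.44
After op 8 (insert('q')): buffer="ggqqdypgqdegqd" (len 14), cursors c1@4 c2@4 c3@9 c4@13, authorship 12122..333.444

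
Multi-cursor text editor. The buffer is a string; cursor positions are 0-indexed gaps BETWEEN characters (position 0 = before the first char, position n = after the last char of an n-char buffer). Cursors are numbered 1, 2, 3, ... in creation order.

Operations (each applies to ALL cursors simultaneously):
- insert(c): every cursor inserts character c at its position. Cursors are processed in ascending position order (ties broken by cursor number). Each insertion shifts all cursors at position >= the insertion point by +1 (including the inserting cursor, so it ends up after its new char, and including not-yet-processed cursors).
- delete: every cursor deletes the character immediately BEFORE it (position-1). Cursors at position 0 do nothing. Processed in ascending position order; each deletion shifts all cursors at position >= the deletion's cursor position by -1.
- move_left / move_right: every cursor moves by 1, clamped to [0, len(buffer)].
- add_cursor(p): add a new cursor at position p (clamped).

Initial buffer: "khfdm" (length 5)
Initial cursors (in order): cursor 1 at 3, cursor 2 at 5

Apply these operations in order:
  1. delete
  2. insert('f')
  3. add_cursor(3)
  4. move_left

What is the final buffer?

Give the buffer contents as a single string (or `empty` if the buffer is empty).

After op 1 (delete): buffer="khd" (len 3), cursors c1@2 c2@3, authorship ...
After op 2 (insert('f')): buffer="khfdf" (len 5), cursors c1@3 c2@5, authorship ..1.2
After op 3 (add_cursor(3)): buffer="khfdf" (len 5), cursors c1@3 c3@3 c2@5, authorship ..1.2
After op 4 (move_left): buffer="khfdf" (len 5), cursors c1@2 c3@2 c2@4, authorship ..1.2

Answer: khfdf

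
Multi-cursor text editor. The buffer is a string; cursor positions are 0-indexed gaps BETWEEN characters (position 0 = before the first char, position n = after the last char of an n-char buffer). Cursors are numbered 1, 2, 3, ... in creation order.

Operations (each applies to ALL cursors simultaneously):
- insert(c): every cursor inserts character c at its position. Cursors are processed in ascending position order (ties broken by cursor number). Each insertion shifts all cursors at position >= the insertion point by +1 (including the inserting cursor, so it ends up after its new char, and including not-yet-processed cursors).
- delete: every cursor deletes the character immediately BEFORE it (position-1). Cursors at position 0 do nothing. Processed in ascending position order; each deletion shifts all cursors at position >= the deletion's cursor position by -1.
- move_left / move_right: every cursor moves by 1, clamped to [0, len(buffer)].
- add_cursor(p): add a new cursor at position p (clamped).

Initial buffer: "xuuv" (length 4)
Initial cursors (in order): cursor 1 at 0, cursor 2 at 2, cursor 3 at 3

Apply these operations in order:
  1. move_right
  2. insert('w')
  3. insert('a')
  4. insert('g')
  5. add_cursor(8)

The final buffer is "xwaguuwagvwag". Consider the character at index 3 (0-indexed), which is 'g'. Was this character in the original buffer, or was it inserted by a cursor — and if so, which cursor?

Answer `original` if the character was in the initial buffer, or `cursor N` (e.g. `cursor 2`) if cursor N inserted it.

Answer: cursor 1

Derivation:
After op 1 (move_right): buffer="xuuv" (len 4), cursors c1@1 c2@3 c3@4, authorship ....
After op 2 (insert('w')): buffer="xwuuwvw" (len 7), cursors c1@2 c2@5 c3@7, authorship .1..2.3
After op 3 (insert('a')): buffer="xwauuwavwa" (len 10), cursors c1@3 c2@7 c3@10, authorship .11..22.33
After op 4 (insert('g')): buffer="xwaguuwagvwag" (len 13), cursors c1@4 c2@9 c3@13, authorship .111..222.333
After op 5 (add_cursor(8)): buffer="xwaguuwagvwag" (len 13), cursors c1@4 c4@8 c2@9 c3@13, authorship .111..222.333
Authorship (.=original, N=cursor N): . 1 1 1 . . 2 2 2 . 3 3 3
Index 3: author = 1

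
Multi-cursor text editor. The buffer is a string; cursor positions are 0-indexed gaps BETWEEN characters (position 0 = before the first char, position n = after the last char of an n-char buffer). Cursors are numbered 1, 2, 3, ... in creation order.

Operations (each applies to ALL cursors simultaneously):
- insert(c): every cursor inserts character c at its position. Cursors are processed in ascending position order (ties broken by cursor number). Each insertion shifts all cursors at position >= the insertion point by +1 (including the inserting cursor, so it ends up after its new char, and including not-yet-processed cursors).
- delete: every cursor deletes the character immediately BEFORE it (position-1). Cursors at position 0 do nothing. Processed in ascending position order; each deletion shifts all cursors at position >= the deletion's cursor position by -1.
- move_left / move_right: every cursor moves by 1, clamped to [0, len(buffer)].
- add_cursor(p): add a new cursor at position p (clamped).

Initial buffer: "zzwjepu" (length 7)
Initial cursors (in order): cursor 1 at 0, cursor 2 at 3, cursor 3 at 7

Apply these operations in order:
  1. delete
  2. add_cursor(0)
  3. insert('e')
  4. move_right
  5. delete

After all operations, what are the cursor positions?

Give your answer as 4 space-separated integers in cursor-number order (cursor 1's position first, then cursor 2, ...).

Answer: 1 3 5 1

Derivation:
After op 1 (delete): buffer="zzjep" (len 5), cursors c1@0 c2@2 c3@5, authorship .....
After op 2 (add_cursor(0)): buffer="zzjep" (len 5), cursors c1@0 c4@0 c2@2 c3@5, authorship .....
After op 3 (insert('e')): buffer="eezzejepe" (len 9), cursors c1@2 c4@2 c2@5 c3@9, authorship 14..2...3
After op 4 (move_right): buffer="eezzejepe" (len 9), cursors c1@3 c4@3 c2@6 c3@9, authorship 14..2...3
After op 5 (delete): buffer="ezeep" (len 5), cursors c1@1 c4@1 c2@3 c3@5, authorship 1.2..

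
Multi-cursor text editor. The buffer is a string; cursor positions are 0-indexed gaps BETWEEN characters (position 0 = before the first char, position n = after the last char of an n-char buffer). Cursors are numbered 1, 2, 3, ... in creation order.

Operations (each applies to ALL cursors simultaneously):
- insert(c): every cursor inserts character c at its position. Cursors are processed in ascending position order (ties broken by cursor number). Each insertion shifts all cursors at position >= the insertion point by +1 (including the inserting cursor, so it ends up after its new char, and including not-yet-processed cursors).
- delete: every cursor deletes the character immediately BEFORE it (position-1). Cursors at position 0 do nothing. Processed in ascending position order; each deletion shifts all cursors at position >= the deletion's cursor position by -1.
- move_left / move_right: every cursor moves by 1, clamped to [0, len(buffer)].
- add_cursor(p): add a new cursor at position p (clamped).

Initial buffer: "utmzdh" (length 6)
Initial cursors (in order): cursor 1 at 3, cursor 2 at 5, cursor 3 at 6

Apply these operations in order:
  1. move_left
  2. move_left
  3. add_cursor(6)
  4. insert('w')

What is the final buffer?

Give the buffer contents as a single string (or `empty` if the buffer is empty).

Answer: uwtmwzwdhw

Derivation:
After op 1 (move_left): buffer="utmzdh" (len 6), cursors c1@2 c2@4 c3@5, authorship ......
After op 2 (move_left): buffer="utmzdh" (len 6), cursors c1@1 c2@3 c3@4, authorship ......
After op 3 (add_cursor(6)): buffer="utmzdh" (len 6), cursors c1@1 c2@3 c3@4 c4@6, authorship ......
After op 4 (insert('w')): buffer="uwtmwzwdhw" (len 10), cursors c1@2 c2@5 c3@7 c4@10, authorship .1..2.3..4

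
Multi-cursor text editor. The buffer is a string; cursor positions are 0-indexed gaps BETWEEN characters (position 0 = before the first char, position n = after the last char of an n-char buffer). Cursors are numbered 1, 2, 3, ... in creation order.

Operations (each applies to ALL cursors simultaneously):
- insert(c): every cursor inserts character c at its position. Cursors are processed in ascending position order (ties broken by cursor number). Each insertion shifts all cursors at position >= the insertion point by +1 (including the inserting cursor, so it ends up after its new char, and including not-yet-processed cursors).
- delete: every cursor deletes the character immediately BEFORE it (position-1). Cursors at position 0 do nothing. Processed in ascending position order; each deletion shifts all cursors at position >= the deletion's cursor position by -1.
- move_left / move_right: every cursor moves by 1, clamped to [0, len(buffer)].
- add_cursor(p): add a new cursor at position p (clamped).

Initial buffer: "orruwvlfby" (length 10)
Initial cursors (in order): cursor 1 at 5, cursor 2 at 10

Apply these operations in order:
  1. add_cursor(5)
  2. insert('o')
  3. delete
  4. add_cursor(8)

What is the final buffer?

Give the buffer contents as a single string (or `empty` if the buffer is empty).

Answer: orruwvlfby

Derivation:
After op 1 (add_cursor(5)): buffer="orruwvlfby" (len 10), cursors c1@5 c3@5 c2@10, authorship ..........
After op 2 (insert('o')): buffer="orruwoovlfbyo" (len 13), cursors c1@7 c3@7 c2@13, authorship .....13.....2
After op 3 (delete): buffer="orruwvlfby" (len 10), cursors c1@5 c3@5 c2@10, authorship ..........
After op 4 (add_cursor(8)): buffer="orruwvlfby" (len 10), cursors c1@5 c3@5 c4@8 c2@10, authorship ..........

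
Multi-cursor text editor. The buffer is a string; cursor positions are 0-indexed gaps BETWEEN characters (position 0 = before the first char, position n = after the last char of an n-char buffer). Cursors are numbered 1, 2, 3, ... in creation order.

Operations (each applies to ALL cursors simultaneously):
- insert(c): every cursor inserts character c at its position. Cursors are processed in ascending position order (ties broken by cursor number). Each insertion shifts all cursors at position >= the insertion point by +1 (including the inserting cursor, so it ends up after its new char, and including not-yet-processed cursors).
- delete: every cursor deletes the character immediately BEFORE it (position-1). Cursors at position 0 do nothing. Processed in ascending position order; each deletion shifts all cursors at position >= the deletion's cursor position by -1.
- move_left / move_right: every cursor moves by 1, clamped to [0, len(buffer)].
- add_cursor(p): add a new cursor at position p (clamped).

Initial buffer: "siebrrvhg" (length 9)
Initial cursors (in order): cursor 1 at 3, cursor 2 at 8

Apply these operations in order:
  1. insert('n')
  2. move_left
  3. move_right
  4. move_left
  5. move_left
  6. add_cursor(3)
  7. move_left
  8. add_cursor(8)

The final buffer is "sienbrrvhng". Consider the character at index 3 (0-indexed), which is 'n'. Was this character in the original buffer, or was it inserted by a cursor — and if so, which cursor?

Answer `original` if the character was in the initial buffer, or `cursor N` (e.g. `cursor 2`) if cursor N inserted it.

Answer: cursor 1

Derivation:
After op 1 (insert('n')): buffer="sienbrrvhng" (len 11), cursors c1@4 c2@10, authorship ...1.....2.
After op 2 (move_left): buffer="sienbrrvhng" (len 11), cursors c1@3 c2@9, authorship ...1.....2.
After op 3 (move_right): buffer="sienbrrvhng" (len 11), cursors c1@4 c2@10, authorship ...1.....2.
After op 4 (move_left): buffer="sienbrrvhng" (len 11), cursors c1@3 c2@9, authorship ...1.....2.
After op 5 (move_left): buffer="sienbrrvhng" (len 11), cursors c1@2 c2@8, authorship ...1.....2.
After op 6 (add_cursor(3)): buffer="sienbrrvhng" (len 11), cursors c1@2 c3@3 c2@8, authorship ...1.....2.
After op 7 (move_left): buffer="sienbrrvhng" (len 11), cursors c1@1 c3@2 c2@7, authorship ...1.....2.
After op 8 (add_cursor(8)): buffer="sienbrrvhng" (len 11), cursors c1@1 c3@2 c2@7 c4@8, authorship ...1.....2.
Authorship (.=original, N=cursor N): . . . 1 . . . . . 2 .
Index 3: author = 1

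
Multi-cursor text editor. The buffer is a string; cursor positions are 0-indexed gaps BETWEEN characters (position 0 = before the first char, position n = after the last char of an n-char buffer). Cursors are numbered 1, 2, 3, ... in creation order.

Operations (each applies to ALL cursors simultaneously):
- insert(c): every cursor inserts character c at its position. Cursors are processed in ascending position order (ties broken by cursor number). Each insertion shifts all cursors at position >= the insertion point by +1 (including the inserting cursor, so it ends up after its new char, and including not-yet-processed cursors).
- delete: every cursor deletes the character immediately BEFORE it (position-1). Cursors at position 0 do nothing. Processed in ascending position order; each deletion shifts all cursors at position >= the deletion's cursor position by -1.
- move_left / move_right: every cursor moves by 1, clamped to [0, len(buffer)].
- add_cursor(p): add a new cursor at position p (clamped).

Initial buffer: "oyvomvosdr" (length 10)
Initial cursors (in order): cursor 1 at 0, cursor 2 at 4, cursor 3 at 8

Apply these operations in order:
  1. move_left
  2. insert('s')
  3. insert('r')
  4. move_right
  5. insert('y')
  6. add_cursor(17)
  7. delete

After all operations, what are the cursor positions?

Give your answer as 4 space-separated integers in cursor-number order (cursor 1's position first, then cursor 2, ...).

After op 1 (move_left): buffer="oyvomvosdr" (len 10), cursors c1@0 c2@3 c3@7, authorship ..........
After op 2 (insert('s')): buffer="soyvsomvossdr" (len 13), cursors c1@1 c2@5 c3@10, authorship 1...2....3...
After op 3 (insert('r')): buffer="sroyvsromvosrsdr" (len 16), cursors c1@2 c2@7 c3@13, authorship 11...22....33...
After op 4 (move_right): buffer="sroyvsromvosrsdr" (len 16), cursors c1@3 c2@8 c3@14, authorship 11...22....33...
After op 5 (insert('y')): buffer="sroyyvsroymvosrsydr" (len 19), cursors c1@4 c2@10 c3@17, authorship 11.1..22.2...33.3..
After op 6 (add_cursor(17)): buffer="sroyyvsroymvosrsydr" (len 19), cursors c1@4 c2@10 c3@17 c4@17, authorship 11.1..22.2...33.3..
After op 7 (delete): buffer="sroyvsromvosrdr" (len 15), cursors c1@3 c2@8 c3@13 c4@13, authorship 11...22....33..

Answer: 3 8 13 13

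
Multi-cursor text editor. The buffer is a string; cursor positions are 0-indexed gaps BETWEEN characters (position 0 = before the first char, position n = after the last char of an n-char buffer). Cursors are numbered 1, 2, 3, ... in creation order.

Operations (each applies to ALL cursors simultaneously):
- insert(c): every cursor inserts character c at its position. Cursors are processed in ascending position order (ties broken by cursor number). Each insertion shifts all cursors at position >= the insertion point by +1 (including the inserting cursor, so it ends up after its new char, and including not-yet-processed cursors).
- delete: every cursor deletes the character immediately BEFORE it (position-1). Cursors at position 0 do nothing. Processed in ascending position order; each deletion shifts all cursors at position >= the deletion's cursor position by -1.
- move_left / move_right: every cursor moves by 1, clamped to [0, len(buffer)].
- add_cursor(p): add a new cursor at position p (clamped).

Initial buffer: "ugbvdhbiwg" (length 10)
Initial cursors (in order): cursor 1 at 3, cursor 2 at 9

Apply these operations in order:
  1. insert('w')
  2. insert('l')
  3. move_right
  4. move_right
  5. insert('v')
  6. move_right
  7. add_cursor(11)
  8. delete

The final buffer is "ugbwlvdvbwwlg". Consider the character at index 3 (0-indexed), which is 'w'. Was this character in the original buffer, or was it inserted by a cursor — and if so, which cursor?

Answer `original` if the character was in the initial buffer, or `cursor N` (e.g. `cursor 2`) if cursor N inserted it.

Answer: cursor 1

Derivation:
After op 1 (insert('w')): buffer="ugbwvdhbiwwg" (len 12), cursors c1@4 c2@11, authorship ...1......2.
After op 2 (insert('l')): buffer="ugbwlvdhbiwwlg" (len 14), cursors c1@5 c2@13, authorship ...11......22.
After op 3 (move_right): buffer="ugbwlvdhbiwwlg" (len 14), cursors c1@6 c2@14, authorship ...11......22.
After op 4 (move_right): buffer="ugbwlvdhbiwwlg" (len 14), cursors c1@7 c2@14, authorship ...11......22.
After op 5 (insert('v')): buffer="ugbwlvdvhbiwwlgv" (len 16), cursors c1@8 c2@16, authorship ...11..1....22.2
After op 6 (move_right): buffer="ugbwlvdvhbiwwlgv" (len 16), cursors c1@9 c2@16, authorship ...11..1....22.2
After op 7 (add_cursor(11)): buffer="ugbwlvdvhbiwwlgv" (len 16), cursors c1@9 c3@11 c2@16, authorship ...11..1....22.2
After op 8 (delete): buffer="ugbwlvdvbwwlg" (len 13), cursors c1@8 c3@9 c2@13, authorship ...11..1..22.
Authorship (.=original, N=cursor N): . . . 1 1 . . 1 . . 2 2 .
Index 3: author = 1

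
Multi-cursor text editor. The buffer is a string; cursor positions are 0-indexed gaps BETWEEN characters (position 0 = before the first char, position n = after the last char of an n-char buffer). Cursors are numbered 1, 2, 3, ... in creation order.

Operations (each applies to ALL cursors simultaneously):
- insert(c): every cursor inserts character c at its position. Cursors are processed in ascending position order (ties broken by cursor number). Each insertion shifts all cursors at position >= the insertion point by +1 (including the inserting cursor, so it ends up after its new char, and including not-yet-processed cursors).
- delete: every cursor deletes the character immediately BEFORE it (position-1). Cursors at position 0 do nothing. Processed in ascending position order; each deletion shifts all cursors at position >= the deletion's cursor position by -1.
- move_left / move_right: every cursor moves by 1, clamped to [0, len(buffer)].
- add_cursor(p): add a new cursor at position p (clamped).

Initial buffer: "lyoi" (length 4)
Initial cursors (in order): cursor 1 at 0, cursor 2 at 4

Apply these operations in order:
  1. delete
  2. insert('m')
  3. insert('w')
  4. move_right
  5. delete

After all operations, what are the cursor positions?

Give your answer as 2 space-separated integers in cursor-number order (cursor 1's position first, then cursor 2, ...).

Answer: 2 5

Derivation:
After op 1 (delete): buffer="lyo" (len 3), cursors c1@0 c2@3, authorship ...
After op 2 (insert('m')): buffer="mlyom" (len 5), cursors c1@1 c2@5, authorship 1...2
After op 3 (insert('w')): buffer="mwlyomw" (len 7), cursors c1@2 c2@7, authorship 11...22
After op 4 (move_right): buffer="mwlyomw" (len 7), cursors c1@3 c2@7, authorship 11...22
After op 5 (delete): buffer="mwyom" (len 5), cursors c1@2 c2@5, authorship 11..2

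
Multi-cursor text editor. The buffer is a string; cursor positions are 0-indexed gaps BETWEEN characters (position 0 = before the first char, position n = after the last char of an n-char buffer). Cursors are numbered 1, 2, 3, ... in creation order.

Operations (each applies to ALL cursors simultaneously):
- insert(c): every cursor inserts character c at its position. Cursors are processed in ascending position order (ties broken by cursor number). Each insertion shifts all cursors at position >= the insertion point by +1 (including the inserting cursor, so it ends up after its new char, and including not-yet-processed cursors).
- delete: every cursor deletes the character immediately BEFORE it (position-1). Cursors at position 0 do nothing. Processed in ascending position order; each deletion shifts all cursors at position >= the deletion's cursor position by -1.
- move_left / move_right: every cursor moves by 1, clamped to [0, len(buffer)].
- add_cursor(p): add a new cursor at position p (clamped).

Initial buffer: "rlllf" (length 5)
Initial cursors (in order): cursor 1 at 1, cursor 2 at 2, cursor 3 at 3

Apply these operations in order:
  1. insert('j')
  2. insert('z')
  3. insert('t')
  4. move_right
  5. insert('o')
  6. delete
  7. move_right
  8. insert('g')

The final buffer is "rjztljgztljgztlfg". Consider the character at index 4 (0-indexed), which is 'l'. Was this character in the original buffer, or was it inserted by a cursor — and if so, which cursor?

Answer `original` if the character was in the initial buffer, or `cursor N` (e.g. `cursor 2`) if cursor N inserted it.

After op 1 (insert('j')): buffer="rjljljlf" (len 8), cursors c1@2 c2@4 c3@6, authorship .1.2.3..
After op 2 (insert('z')): buffer="rjzljzljzlf" (len 11), cursors c1@3 c2@6 c3@9, authorship .11.22.33..
After op 3 (insert('t')): buffer="rjztljztljztlf" (len 14), cursors c1@4 c2@8 c3@12, authorship .111.222.333..
After op 4 (move_right): buffer="rjztljztljztlf" (len 14), cursors c1@5 c2@9 c3@13, authorship .111.222.333..
After op 5 (insert('o')): buffer="rjztlojztlojztlof" (len 17), cursors c1@6 c2@11 c3@16, authorship .111.1222.2333.3.
After op 6 (delete): buffer="rjztljztljztlf" (len 14), cursors c1@5 c2@9 c3@13, authorship .111.222.333..
After op 7 (move_right): buffer="rjztljztljztlf" (len 14), cursors c1@6 c2@10 c3@14, authorship .111.222.333..
After op 8 (insert('g')): buffer="rjztljgztljgztlfg" (len 17), cursors c1@7 c2@12 c3@17, authorship .111.2122.3233..3
Authorship (.=original, N=cursor N): . 1 1 1 . 2 1 2 2 . 3 2 3 3 . . 3
Index 4: author = original

Answer: original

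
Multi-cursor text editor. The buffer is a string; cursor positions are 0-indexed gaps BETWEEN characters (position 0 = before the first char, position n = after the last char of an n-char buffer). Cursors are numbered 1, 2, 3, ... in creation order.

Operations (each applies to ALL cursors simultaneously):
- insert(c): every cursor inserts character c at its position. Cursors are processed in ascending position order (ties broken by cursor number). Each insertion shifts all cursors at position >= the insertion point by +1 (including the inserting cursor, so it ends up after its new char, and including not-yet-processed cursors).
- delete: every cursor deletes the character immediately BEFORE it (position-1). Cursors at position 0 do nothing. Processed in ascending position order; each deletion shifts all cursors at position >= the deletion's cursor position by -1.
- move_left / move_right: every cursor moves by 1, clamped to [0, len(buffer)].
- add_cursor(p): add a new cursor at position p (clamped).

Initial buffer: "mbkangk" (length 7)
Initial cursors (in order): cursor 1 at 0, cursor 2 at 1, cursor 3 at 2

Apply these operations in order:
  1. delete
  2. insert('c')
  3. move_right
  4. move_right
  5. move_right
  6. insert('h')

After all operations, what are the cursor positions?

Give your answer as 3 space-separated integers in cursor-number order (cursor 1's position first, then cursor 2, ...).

Answer: 9 9 9

Derivation:
After op 1 (delete): buffer="kangk" (len 5), cursors c1@0 c2@0 c3@0, authorship .....
After op 2 (insert('c')): buffer="ccckangk" (len 8), cursors c1@3 c2@3 c3@3, authorship 123.....
After op 3 (move_right): buffer="ccckangk" (len 8), cursors c1@4 c2@4 c3@4, authorship 123.....
After op 4 (move_right): buffer="ccckangk" (len 8), cursors c1@5 c2@5 c3@5, authorship 123.....
After op 5 (move_right): buffer="ccckangk" (len 8), cursors c1@6 c2@6 c3@6, authorship 123.....
After op 6 (insert('h')): buffer="ccckanhhhgk" (len 11), cursors c1@9 c2@9 c3@9, authorship 123...123..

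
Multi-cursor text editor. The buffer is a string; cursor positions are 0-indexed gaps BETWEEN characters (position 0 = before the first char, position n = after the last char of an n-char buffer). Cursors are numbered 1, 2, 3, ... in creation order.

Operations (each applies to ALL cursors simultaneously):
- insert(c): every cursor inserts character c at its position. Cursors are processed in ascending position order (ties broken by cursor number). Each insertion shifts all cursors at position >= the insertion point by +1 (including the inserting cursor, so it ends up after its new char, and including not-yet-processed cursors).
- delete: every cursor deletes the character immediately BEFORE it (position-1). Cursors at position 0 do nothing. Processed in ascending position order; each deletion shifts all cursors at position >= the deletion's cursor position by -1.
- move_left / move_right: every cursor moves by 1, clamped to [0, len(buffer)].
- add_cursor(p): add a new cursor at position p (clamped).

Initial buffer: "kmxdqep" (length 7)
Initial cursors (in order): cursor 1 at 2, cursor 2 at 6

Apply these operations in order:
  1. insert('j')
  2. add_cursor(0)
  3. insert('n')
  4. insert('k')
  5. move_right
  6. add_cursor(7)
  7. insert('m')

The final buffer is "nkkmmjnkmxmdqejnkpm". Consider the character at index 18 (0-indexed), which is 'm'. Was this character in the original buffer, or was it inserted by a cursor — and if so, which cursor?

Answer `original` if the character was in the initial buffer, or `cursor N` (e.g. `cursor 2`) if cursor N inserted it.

Answer: cursor 2

Derivation:
After op 1 (insert('j')): buffer="kmjxdqejp" (len 9), cursors c1@3 c2@8, authorship ..1....2.
After op 2 (add_cursor(0)): buffer="kmjxdqejp" (len 9), cursors c3@0 c1@3 c2@8, authorship ..1....2.
After op 3 (insert('n')): buffer="nkmjnxdqejnp" (len 12), cursors c3@1 c1@5 c2@11, authorship 3..11....22.
After op 4 (insert('k')): buffer="nkkmjnkxdqejnkp" (len 15), cursors c3@2 c1@7 c2@14, authorship 33..111....222.
After op 5 (move_right): buffer="nkkmjnkxdqejnkp" (len 15), cursors c3@3 c1@8 c2@15, authorship 33..111....222.
After op 6 (add_cursor(7)): buffer="nkkmjnkxdqejnkp" (len 15), cursors c3@3 c4@7 c1@8 c2@15, authorship 33..111....222.
After op 7 (insert('m')): buffer="nkkmmjnkmxmdqejnkpm" (len 19), cursors c3@4 c4@9 c1@11 c2@19, authorship 33.3.1114.1...222.2
Authorship (.=original, N=cursor N): 3 3 . 3 . 1 1 1 4 . 1 . . . 2 2 2 . 2
Index 18: author = 2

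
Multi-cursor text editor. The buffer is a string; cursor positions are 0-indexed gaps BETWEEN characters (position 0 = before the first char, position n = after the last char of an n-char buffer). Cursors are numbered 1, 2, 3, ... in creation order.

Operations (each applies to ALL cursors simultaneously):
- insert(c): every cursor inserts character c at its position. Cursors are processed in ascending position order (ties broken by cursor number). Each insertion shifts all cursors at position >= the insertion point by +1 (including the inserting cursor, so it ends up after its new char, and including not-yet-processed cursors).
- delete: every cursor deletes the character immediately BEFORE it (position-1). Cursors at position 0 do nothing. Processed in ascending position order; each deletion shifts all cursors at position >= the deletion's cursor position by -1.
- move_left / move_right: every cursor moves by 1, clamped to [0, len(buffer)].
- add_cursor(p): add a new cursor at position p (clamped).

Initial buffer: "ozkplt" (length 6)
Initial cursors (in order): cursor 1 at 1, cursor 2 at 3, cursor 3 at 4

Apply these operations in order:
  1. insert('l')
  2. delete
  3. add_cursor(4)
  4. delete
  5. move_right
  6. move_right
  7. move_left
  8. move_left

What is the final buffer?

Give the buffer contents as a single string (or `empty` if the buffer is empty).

After op 1 (insert('l')): buffer="olzklpllt" (len 9), cursors c1@2 c2@5 c3@7, authorship .1..2.3..
After op 2 (delete): buffer="ozkplt" (len 6), cursors c1@1 c2@3 c3@4, authorship ......
After op 3 (add_cursor(4)): buffer="ozkplt" (len 6), cursors c1@1 c2@3 c3@4 c4@4, authorship ......
After op 4 (delete): buffer="lt" (len 2), cursors c1@0 c2@0 c3@0 c4@0, authorship ..
After op 5 (move_right): buffer="lt" (len 2), cursors c1@1 c2@1 c3@1 c4@1, authorship ..
After op 6 (move_right): buffer="lt" (len 2), cursors c1@2 c2@2 c3@2 c4@2, authorship ..
After op 7 (move_left): buffer="lt" (len 2), cursors c1@1 c2@1 c3@1 c4@1, authorship ..
After op 8 (move_left): buffer="lt" (len 2), cursors c1@0 c2@0 c3@0 c4@0, authorship ..

Answer: lt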